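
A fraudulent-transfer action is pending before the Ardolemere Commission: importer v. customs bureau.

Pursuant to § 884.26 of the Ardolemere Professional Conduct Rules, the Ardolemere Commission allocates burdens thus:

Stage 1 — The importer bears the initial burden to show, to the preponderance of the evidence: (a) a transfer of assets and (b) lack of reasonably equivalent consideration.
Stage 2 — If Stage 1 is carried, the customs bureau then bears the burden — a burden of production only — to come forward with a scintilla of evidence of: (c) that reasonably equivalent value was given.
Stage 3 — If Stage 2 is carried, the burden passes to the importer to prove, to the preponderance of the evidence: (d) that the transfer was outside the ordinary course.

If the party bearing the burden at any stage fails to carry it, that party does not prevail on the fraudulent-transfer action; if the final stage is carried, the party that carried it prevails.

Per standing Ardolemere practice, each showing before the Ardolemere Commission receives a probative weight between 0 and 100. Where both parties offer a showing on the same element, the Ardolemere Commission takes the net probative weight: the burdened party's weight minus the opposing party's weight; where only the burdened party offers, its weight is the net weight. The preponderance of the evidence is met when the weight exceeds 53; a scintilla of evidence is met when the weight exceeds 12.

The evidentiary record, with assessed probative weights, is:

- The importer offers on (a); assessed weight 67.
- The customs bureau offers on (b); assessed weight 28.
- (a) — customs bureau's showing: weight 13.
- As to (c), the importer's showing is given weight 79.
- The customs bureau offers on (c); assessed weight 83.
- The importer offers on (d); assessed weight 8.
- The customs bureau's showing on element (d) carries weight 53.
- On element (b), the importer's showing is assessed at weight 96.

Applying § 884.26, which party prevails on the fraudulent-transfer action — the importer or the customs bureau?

Stage 1 — burden on importer; standard: the preponderance of the evidence (weight exceeds 53).
    (a): 67 − 13 = 54 > 53 [met]
    (b): 96 − 28 = 68 > 53 [met]
  The importer carries Stage 1; the customs bureau now bears the burden.
Stage 2 — burden on customs bureau; standard: a scintilla of evidence (weight exceeds 12).
    (c): 83 − 79 = 4 ≤ 12 [not met]
  The customs bureau does not carry Stage 2.
The analysis ends at Stage 2; the importer prevails.

importer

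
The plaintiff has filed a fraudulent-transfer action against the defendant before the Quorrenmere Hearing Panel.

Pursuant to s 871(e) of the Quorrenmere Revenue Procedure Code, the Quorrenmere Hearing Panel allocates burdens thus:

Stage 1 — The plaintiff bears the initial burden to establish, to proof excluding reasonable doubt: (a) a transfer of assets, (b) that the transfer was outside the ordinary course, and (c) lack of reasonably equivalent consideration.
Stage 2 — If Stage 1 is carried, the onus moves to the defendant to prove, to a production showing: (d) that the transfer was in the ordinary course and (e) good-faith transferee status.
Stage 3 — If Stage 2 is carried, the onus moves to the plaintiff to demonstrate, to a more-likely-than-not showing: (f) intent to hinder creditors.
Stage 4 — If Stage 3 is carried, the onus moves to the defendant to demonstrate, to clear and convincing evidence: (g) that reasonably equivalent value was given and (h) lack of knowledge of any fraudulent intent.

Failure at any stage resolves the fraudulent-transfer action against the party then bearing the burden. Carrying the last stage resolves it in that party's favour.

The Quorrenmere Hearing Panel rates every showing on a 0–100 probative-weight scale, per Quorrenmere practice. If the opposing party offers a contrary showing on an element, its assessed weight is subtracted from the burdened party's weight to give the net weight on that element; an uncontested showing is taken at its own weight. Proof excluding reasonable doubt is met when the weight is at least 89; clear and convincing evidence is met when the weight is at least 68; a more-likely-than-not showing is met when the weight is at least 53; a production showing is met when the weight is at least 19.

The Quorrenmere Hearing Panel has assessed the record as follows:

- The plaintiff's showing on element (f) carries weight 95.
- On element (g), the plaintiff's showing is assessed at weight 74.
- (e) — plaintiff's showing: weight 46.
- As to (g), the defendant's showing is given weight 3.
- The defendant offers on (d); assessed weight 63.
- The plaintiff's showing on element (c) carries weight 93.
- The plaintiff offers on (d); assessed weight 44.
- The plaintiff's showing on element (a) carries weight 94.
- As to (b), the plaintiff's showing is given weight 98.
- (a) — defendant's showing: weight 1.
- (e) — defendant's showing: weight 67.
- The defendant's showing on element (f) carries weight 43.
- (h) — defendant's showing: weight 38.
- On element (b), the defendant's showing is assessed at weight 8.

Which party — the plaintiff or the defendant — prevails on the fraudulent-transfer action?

defendant

At Stage 1 the plaintiff must meet proof excluding reasonable doubt (weight is at least 89): on (a) the weight is 94 less the opposing 1 gives net 93, which does reach 89, so (a) meets the standard; on (b) the weight is 98 less the opposing 8 gives net 90, ≥ 89, so (b) meets the standard; on (c) the weight is 93, ≥ 89, so (c) meets the standard.
  Stage 1 is satisfied; the onus moves to the defendant.
At Stage 2 the defendant must meet a production showing (weight is at least 19): on (d) the weight is 63 less the opposing 44 gives net 19, ≥ 19, so (d) meets the standard; on (e) the weight is 67 less the opposing 46 gives net 21, which does reach 19, so (e) meets the standard.
  All elements met. The burden passes to the plaintiff.
At Stage 3 the plaintiff must meet a more-likely-than-not showing (weight is at least 53): on (f) the weight is 95 less the opposing 43 gives net 52, < 53, so (f) does not meet the standard.
  Not every element is met, so the plaintiff fails to carry Stage 3.
So the defendant prevails.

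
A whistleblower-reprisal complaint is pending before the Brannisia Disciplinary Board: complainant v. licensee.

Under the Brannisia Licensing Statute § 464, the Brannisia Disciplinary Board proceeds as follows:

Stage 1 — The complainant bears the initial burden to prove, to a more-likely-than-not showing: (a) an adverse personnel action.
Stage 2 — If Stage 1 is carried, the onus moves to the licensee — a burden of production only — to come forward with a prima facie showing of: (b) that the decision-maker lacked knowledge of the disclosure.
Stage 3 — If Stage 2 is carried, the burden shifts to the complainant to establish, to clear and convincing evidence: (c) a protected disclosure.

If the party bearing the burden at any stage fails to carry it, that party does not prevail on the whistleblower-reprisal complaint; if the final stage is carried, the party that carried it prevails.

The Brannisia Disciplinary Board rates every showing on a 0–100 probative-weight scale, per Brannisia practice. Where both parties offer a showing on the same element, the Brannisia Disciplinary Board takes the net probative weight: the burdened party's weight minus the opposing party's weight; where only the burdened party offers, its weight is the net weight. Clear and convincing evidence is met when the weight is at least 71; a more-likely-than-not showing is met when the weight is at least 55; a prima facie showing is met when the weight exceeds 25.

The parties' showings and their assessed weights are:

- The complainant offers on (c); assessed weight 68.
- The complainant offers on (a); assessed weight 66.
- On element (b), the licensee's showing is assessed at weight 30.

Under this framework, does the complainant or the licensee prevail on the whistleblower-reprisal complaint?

licensee

Stage 1 — burden on complainant; standard: a more-likely-than-not showing (weight is at least 55).
    (a): 66 ≥ 55 [met]
  The complainant carries Stage 1; the licensee now bears the burden.
Stage 2 — burden on licensee; standard: a prima facie showing (weight exceeds 25).
    (b): 30 > 25 [met]
  Stage 2 carried; the burden shifts to the complainant.
Stage 3 — burden on complainant; standard: clear and convincing evidence (weight is at least 71).
    (c): 68 < 71 [not met]
  The complainant does not carry Stage 3.
The analysis ends at Stage 3; the licensee prevails.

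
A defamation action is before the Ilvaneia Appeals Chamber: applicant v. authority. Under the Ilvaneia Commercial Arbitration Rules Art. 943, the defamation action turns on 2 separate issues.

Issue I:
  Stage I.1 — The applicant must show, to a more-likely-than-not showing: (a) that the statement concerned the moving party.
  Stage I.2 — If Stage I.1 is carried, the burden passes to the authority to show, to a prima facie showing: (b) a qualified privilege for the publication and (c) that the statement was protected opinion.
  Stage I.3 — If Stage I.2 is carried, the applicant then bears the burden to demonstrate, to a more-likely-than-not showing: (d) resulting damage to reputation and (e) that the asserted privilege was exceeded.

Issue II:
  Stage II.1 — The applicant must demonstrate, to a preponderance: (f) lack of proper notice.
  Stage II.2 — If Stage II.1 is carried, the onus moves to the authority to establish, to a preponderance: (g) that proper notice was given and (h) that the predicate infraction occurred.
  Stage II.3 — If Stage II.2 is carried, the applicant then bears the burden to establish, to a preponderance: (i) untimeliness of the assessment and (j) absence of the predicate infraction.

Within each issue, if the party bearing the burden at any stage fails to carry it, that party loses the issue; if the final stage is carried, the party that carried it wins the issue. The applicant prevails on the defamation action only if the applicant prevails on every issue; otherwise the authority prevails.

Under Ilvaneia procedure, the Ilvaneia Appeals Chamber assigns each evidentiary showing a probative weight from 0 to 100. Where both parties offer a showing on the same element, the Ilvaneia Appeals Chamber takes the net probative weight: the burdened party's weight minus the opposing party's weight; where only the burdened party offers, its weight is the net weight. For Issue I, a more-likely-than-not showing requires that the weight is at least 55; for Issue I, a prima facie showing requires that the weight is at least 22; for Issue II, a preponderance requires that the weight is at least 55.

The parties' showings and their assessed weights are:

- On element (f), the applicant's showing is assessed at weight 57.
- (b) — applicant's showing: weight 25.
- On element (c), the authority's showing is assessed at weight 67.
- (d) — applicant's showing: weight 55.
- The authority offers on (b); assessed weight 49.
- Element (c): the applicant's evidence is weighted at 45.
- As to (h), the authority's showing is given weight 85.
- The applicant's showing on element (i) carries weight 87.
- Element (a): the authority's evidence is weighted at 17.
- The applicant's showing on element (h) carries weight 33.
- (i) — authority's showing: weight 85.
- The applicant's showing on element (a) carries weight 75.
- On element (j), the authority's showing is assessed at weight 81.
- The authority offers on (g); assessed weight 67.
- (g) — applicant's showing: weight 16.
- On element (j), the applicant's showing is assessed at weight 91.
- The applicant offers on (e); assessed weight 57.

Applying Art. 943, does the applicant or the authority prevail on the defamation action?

— Issue I —
At Stage I.1 the applicant must meet a more-likely-than-not showing (weight is at least 55): on (a) the weight is 75 less the opposing 17 gives net 58, ≥ 55, so (a) meets the standard.
  Stage I.1 is satisfied; the onus moves to the authority.
At Stage I.2 the authority must meet a prima facie showing (weight is at least 22): on (b) the weight is 49 less the opposing 25 gives net 24, ≥ 22, so (b) meets the standard; on (c) the weight is 67 less the opposing 45 gives net 22, which does reach 22, so (c) meets the standard.
  All elements met. The burden passes to the applicant.
At Stage I.3 the applicant must meet a more-likely-than-not showing (weight is at least 55): on (d) the weight is 55, which does reach 55, so (d) meets the standard; on (e) the weight is 57, which does reach 55, so (e) meets the standard.
  Stage I.3 carried; the final stage is satisfied.
All stages carried — the applicant prevails on this issue.
— Issue II —
Stage II.1 — burden on applicant; standard: a preponderance (weight is at least 55).
    (f): 57 ≥ 55 [met]
  The applicant carries Stage II.1; the authority now bears the burden.
Stage II.2 — burden on authority; standard: a preponderance (weight is at least 55).
    (g): 67 − 16 = 51 < 55 [not met]
    (h): 85 − 33 = 52 < 55 [not met]
  Not every element is met, so the authority fails to carry Stage II.2.
The applicant prevails on this issue.
Per-issue: Issue I → applicant; Issue II → applicant. The applicant must prevail on every issue; overall, the applicant prevails.

applicant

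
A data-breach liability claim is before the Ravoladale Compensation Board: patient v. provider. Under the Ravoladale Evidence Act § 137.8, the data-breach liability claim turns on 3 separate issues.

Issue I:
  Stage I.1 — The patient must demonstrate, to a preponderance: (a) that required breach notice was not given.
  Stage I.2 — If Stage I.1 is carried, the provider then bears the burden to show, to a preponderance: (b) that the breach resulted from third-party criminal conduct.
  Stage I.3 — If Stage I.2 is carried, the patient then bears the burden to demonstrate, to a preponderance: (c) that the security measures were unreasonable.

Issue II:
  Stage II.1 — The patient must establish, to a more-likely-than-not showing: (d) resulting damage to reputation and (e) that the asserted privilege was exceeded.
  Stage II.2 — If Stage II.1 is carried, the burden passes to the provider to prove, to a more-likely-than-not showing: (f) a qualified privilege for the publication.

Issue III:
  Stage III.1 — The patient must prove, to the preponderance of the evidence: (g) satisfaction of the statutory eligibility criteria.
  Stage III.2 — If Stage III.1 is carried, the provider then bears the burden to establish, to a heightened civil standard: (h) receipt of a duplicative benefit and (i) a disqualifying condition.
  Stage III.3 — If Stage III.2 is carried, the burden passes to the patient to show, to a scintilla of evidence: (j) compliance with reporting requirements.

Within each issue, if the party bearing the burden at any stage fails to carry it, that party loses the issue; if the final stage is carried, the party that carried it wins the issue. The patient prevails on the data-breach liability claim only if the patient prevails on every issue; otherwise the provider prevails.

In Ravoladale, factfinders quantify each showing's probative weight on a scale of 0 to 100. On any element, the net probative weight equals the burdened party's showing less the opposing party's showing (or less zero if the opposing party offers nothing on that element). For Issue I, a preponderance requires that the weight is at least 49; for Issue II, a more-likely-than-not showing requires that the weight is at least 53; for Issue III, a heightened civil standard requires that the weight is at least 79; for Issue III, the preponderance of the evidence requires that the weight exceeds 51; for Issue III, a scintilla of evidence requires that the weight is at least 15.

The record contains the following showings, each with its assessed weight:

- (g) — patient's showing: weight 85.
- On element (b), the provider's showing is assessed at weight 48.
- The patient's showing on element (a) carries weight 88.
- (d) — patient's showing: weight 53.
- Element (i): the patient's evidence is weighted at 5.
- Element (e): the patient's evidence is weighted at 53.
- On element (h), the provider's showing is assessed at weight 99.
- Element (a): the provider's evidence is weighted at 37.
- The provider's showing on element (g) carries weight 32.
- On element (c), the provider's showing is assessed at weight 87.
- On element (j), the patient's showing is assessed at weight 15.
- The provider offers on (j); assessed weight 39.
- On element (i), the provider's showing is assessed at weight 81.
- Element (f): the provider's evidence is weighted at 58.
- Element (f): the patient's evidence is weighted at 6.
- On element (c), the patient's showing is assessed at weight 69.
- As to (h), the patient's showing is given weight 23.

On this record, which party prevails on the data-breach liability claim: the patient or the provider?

— Issue I —
At Stage I.1 the patient must meet a preponderance (weight is at least 49): on (a) the weight is 88 less the opposing 37 gives net 51, ≥ 49, so (a) meets the standard.
  All elements met. The burden passes to the provider.
At Stage I.2 the provider must meet a preponderance (weight is at least 49): on (b) the weight is 48, < 49, so (b) does not meet the standard.
  Not every element is met, so the provider fails to carry Stage I.2.
The patient prevails on this issue.
— Issue II —
Stage II.1 — burden on patient; standard: a more-likely-than-not showing (weight is at least 53).
    (d): 53 ≥ 53 [met]
    (e): 53 ≥ 53 [met]
  Stage II.1 carried; the burden shifts to the provider.
Stage II.2 — burden on provider; standard: a more-likely-than-not showing (weight is at least 53).
    (f): 58 − 6 = 52 < 53 [not met]
  Not every element is met, so the provider fails to carry Stage II.2.
The analysis ends at Stage II.2; the patient prevails on this issue.
— Issue III —
Stage III.1 — burden on patient; standard: the preponderance of the evidence (weight exceeds 51).
    (g): 85 − 32 = 53 > 51 [met]
  Stage III.1 carried; the burden shifts to the provider.
Stage III.2 — burden on provider; standard: a heightened civil standard (weight is at least 79).
    (h): 99 − 23 = 76 < 79 [not met]
    (i): 81 − 5 = 76 < 79 [not met]
  The provider does not carry Stage III.2.
So the patient prevails on this issue.
Per-issue: Issue I → patient; Issue II → patient; Issue III → patient. The patient must prevail on every issue; overall, the patient prevails.

patient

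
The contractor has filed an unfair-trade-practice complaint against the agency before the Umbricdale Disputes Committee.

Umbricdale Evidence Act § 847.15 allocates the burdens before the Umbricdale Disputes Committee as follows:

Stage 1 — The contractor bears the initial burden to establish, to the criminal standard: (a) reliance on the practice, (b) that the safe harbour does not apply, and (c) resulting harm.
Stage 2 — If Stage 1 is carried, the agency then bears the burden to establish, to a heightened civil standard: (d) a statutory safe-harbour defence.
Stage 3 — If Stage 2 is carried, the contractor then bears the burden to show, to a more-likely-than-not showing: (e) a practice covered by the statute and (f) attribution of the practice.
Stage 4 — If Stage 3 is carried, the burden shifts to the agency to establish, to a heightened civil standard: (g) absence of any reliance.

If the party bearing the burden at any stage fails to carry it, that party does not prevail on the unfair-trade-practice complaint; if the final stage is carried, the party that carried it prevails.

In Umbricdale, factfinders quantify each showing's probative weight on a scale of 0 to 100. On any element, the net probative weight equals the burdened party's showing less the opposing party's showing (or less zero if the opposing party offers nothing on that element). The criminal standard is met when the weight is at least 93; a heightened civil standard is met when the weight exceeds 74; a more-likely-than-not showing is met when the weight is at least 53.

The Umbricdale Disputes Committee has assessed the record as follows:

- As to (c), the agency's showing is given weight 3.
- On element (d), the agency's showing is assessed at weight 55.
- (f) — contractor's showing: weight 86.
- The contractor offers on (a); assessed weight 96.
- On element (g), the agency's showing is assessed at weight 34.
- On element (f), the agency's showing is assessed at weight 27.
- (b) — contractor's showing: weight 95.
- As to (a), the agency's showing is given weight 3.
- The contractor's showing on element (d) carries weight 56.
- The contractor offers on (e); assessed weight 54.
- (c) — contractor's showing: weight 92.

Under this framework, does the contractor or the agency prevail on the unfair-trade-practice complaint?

Stage 1 — burden on contractor; standard: the criminal standard (weight is at least 93).
    (a): 96 − 3 = 93 ≥ 93 [met]
    (b): 95 ≥ 93 [met]
    (c): 92 − 3 = 89 < 93 [not met]
  The contractor does not carry Stage 1.
So the agency prevails.

agency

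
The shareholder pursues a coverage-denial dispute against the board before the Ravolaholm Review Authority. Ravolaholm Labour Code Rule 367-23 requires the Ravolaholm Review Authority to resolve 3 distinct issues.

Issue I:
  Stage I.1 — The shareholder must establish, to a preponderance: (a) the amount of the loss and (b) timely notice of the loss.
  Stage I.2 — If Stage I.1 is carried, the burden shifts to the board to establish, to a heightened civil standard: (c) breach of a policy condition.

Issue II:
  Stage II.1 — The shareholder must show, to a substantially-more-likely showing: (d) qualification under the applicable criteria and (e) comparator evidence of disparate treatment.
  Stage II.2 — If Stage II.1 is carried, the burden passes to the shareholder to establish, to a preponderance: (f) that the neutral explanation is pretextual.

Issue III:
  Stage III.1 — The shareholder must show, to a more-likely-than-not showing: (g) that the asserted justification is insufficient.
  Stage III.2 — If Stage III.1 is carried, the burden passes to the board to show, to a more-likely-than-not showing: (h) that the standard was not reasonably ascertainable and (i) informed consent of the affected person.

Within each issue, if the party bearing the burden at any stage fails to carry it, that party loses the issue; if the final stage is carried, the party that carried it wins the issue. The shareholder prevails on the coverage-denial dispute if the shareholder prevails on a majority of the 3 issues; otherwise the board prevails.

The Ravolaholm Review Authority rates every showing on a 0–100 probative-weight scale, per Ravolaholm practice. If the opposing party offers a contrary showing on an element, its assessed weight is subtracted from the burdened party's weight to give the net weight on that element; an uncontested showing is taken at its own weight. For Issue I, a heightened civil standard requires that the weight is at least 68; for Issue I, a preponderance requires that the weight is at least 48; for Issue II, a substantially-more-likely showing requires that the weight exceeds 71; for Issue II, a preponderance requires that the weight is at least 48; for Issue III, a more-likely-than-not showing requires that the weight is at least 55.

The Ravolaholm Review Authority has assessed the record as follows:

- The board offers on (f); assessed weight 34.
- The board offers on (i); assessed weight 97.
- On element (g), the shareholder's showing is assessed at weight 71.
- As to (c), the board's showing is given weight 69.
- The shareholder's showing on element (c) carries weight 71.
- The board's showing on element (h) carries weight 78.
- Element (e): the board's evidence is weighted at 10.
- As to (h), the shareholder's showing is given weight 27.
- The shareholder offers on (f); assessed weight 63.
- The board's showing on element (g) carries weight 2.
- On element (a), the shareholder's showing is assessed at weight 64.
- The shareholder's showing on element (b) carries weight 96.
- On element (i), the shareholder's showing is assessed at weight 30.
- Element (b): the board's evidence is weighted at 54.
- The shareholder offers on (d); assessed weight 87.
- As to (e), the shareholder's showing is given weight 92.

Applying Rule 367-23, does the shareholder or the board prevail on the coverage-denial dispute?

board

— Issue I —
Stage I.1 (shareholder, a preponderance, weight is at least 48): (a) 64 ≥ 48 — meets; (b) net 96−54=42 < 48 — fails.
  The shareholder does not carry Stage I.1.
The analysis ends at Stage I.1; the board prevails on this issue.
— Issue II —
Stage II.1 — burden on shareholder; standard: a substantially-more-likely showing (weight exceeds 71).
    (d): 87 > 71 [met]
    (e): 92 − 10 = 82 > 71 [met]
  Stage II.1 carried; the burden remains with the shareholder.
Stage II.2 — burden on shareholder; standard: a preponderance (weight is at least 48).
    (f): 63 − 34 = 29 < 48 [not met]
  Stage II.2 not carried; the shareholder fails its burden.
The analysis ends at Stage II.2; the board prevails on this issue.
— Issue III —
At Stage III.1 the shareholder must meet a more-likely-than-not showing (weight is at least 55): on (g) the weight is 71 less the opposing 2 gives net 69, which does reach 55, so (g) meets the standard.
  Stage III.1 is satisfied; the onus moves to the board.
At Stage III.2 the board must meet a more-likely-than-not showing (weight is at least 55): on (h) the weight is 78 less the opposing 27 gives net 51, which does not reach 55, so (h) does not meet the standard; on (i) the weight is 97 less the opposing 30 gives net 67, ≥ 55, so (i) meets the standard.
  The board does not carry Stage III.2.
The analysis ends at Stage III.2; the shareholder prevails on this issue.
Per-issue: Issue I → board; Issue II → board; Issue III → shareholder. The shareholder must prevail on a majority of issues; overall, the board prevails.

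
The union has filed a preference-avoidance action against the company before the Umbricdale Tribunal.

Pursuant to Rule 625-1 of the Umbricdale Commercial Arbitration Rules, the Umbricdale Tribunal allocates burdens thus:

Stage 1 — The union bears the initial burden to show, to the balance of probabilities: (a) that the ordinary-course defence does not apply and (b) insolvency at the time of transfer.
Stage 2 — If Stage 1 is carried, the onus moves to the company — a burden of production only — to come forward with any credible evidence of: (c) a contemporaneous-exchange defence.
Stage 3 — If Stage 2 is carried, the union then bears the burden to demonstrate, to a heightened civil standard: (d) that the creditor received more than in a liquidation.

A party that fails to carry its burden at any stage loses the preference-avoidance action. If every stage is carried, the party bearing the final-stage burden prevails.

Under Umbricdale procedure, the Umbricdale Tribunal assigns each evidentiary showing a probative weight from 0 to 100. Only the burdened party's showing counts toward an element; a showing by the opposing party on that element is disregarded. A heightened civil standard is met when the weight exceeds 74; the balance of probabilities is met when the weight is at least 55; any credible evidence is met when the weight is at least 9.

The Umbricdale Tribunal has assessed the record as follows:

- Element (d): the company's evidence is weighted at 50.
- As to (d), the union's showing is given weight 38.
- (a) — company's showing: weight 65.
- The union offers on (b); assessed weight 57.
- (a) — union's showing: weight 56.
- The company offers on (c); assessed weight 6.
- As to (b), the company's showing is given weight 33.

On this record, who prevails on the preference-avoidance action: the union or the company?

At Stage 1 the union must meet the balance of probabilities (weight is at least 55): on (a) the weight is 56 (the company's 65 is given no effect), which does reach 55, so (a) meets the standard; on (b) the weight is 57 (the company's 33 is given no effect), which does reach 55, so (b) meets the standard.
  Stage 1 carried; the burden shifts to the company.
At Stage 2 the company must meet any credible evidence (weight is at least 9): on (c) the weight is 6, which does not reach 9, so (c) does not meet the standard.
  Stage 2 not carried; the company fails its burden.
The analysis ends at Stage 2; the union prevails.

union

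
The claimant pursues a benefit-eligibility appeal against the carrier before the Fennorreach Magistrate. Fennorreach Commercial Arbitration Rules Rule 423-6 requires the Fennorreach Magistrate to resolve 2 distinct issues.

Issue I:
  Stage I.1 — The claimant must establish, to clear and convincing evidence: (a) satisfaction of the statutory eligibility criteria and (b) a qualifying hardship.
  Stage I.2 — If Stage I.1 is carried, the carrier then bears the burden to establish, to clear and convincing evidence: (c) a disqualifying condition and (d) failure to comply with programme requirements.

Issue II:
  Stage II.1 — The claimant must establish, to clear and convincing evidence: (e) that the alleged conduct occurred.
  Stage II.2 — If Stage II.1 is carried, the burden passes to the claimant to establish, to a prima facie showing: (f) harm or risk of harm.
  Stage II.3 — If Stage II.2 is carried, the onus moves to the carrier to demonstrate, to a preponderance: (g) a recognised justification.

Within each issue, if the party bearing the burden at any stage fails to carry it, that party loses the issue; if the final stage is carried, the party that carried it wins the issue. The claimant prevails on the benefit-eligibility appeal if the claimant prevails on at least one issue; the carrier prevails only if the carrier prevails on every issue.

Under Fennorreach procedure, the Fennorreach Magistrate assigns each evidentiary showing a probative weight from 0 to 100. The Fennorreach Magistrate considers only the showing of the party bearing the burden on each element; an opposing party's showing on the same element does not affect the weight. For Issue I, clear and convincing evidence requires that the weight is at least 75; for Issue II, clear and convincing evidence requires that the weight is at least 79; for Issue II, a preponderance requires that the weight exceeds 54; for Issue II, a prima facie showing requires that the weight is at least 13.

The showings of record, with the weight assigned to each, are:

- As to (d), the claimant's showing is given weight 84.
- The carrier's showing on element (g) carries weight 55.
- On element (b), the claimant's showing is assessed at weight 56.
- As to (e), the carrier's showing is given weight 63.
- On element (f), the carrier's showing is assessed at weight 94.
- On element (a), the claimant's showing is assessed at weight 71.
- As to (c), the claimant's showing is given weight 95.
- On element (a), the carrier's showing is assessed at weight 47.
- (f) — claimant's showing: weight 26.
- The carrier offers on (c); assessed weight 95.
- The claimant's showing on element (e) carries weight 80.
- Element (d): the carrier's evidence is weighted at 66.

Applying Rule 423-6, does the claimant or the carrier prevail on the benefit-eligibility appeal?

— Issue I —
At Stage I.1 the claimant must meet clear and convincing evidence (weight is at least 75): on (a) the weight is 71 (the carrier's 47 is given no effect), < 75, so (a) does not meet the standard; on (b) the weight is 56, < 75, so (b) does not meet the standard.
  The claimant does not carry Stage I.1.
The analysis ends at Stage I.1; the carrier prevails on this issue.
— Issue II —
At Stage II.1 the claimant must meet clear and convincing evidence (weight is at least 79): on (e) the weight is 80 (the carrier's 63 is given no effect), which does reach 79, so (e) meets the standard.
  All elements met. The claimant retains the burden for Stage II.2.
At Stage II.2 the claimant must meet a prima facie showing (weight is at least 13): on (f) the weight is 26 (the carrier's 94 is given no effect), ≥ 13, so (f) meets the standard.
  All elements met. The burden passes to the carrier.
At Stage II.3 the carrier must meet a preponderance (weight exceeds 54): on (g) the weight is 55, which does exceed 54, so (g) meets the standard.
  Stage II.3 carried; the final stage is satisfied.
All stages carried — the carrier prevails on this issue.
Per-issue: Issue I → carrier; Issue II → carrier. The claimant must prevail on at least one issue; overall, the carrier prevails.

carrier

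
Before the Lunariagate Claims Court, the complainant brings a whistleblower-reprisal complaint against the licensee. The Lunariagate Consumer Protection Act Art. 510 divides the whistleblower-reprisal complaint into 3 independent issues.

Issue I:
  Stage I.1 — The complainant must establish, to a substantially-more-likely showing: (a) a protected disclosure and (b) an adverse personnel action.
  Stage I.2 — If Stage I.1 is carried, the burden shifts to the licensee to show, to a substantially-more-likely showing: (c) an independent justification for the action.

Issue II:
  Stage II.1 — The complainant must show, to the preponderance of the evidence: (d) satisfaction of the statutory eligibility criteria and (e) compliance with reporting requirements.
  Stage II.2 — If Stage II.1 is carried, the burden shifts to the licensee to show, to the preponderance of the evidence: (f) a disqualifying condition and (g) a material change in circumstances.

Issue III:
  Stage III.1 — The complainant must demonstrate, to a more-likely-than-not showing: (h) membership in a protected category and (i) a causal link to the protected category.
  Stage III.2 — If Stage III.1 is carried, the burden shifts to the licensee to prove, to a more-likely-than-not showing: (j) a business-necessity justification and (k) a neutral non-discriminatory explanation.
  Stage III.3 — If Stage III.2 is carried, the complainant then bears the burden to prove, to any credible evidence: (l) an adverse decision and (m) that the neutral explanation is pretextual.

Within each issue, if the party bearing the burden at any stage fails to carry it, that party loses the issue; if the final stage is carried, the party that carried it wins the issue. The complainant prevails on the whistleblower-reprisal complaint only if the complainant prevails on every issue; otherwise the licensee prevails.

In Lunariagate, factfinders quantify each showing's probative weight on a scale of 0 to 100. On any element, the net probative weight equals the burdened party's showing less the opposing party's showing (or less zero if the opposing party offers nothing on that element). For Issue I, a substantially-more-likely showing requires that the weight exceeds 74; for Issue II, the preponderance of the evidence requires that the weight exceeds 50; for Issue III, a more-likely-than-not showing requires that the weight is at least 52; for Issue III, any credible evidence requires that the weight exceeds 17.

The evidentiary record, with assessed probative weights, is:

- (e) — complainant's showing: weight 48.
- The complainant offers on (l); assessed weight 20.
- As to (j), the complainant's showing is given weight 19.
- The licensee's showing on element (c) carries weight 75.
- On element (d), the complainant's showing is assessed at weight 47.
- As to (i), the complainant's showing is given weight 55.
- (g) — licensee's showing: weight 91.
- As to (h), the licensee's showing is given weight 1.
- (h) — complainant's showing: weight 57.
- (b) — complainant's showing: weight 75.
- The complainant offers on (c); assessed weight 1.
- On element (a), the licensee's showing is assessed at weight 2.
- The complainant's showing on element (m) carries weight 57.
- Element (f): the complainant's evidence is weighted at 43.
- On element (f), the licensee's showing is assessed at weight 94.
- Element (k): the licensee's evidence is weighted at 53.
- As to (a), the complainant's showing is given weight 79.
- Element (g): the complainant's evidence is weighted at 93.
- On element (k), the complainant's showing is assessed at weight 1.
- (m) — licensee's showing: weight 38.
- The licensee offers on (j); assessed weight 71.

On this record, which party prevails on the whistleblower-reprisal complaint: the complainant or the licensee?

— Issue I —
At Stage I.1 the complainant must meet a substantially-more-likely showing (weight exceeds 74): on (a) the weight is 79 less the opposing 2 gives net 77, > 74, so (a) meets the standard; on (b) the weight is 75, > 74, so (b) meets the standard.
  All elements met. The burden passes to the licensee.
At Stage I.2 the licensee must meet a substantially-more-likely showing (weight exceeds 74): on (c) the weight is 75 less the opposing 1 gives net 74, which does not exceed 74, so (c) does not meet the standard.
  The licensee does not carry Stage I.2.
So the complainant prevails on this issue.
— Issue II —
Stage II.1 — burden on complainant; standard: the preponderance of the evidence (weight exceeds 50).
    (d): 47 ≤ 50 [not met]
    (e): 48 ≤ 50 [not met]
  The complainant does not carry Stage II.1.
The licensee prevails on this issue.
— Issue III —
Stage III.1 — burden on complainant; standard: a more-likely-than-not showing (weight is at least 52).
    (h): 57 − 1 = 56 ≥ 52 [met]
    (i): 55 ≥ 52 [met]
  The complainant carries Stage III.1; the licensee now bears the burden.
Stage III.2 — burden on licensee; standard: a more-likely-than-not showing (weight is at least 52).
    (j): 71 − 19 = 52 ≥ 52 [met]
    (k): 53 − 1 = 52 ≥ 52 [met]
  Stage III.2 carried; the burden shifts to the complainant.
Stage III.3 — burden on complainant; standard: any credible evidence (weight exceeds 17).
    (l): 20 > 17 [met]
    (m): 57 − 38 = 19 > 17 [met]
  All elements met at the final stage.
All stages carried — the complainant prevails on this issue.
Per-issue: Issue I → complainant; Issue II → licensee; Issue III → complainant. The complainant must prevail on every issue; overall, the licensee prevails.

licensee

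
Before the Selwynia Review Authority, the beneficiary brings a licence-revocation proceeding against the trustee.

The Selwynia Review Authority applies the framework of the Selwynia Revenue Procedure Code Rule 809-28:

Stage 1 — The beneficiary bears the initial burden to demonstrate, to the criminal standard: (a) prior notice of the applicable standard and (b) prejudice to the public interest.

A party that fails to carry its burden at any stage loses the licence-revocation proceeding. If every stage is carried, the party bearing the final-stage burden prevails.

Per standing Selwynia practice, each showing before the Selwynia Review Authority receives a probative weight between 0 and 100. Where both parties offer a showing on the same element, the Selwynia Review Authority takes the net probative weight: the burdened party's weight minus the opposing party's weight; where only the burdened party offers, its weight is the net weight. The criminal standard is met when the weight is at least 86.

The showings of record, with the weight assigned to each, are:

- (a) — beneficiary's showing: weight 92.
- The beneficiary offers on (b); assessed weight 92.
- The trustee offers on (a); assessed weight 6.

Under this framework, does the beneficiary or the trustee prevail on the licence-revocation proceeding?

At Stage 1 the beneficiary must meet the criminal standard (weight is at least 86): on (a) the weight is 92 less the opposing 6 gives net 86, ≥ 86, so (a) meets the standard; on (b) the weight is 92, ≥ 86, so (b) meets the standard.
  All elements met at the final stage.
All stages carried — the beneficiary prevails.

beneficiary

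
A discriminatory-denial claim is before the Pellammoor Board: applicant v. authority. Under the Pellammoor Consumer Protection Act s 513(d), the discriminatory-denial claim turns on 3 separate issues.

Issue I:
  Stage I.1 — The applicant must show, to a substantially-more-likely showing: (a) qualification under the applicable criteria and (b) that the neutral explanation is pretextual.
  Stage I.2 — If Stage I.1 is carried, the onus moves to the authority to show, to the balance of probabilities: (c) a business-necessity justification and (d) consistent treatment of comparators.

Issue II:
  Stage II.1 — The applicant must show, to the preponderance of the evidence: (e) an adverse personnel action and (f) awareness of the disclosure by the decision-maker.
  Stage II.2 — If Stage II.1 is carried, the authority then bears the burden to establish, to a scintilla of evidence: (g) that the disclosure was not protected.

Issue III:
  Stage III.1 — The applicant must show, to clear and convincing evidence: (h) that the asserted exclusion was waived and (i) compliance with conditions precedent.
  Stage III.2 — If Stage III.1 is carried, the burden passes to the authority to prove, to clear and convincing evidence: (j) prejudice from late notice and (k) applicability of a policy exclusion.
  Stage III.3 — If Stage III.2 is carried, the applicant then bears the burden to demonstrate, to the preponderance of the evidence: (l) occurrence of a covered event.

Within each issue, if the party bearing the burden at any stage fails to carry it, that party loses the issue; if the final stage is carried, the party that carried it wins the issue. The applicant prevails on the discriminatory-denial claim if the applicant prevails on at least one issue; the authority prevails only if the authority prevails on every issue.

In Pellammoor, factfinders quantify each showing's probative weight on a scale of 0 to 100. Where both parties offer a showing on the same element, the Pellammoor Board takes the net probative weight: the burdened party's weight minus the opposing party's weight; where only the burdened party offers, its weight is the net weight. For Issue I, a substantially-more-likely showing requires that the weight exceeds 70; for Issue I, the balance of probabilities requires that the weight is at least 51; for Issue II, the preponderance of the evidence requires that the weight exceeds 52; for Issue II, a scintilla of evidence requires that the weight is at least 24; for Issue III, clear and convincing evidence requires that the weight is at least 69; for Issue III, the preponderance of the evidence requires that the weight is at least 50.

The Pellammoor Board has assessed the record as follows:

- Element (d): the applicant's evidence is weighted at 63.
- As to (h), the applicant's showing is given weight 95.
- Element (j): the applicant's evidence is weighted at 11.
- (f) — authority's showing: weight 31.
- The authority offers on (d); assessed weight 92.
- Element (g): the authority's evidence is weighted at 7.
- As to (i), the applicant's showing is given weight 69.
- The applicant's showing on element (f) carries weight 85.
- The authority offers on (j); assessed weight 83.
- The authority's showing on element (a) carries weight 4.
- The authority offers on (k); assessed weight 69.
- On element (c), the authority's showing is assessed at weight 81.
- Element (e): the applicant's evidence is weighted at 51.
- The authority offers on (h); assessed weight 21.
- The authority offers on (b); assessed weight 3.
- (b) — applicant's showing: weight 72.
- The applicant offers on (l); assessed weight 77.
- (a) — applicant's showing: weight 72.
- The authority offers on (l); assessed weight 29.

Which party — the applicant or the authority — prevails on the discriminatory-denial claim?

authority

— Issue I —
Stage I.1 — burden on applicant; standard: a substantially-more-likely showing (weight exceeds 70).
    (a): 72 − 4 = 68 ≤ 70 [not met]
    (b): 72 − 3 = 69 ≤ 70 [not met]
  Not every element is met, so the applicant fails to carry Stage I.1.
The analysis ends at Stage I.1; the authority prevails on this issue.
— Issue II —
Stage II.1 — burden on applicant; standard: the preponderance of the evidence (weight exceeds 52).
    (e): 51 ≤ 52 [not met]
    (f): 85 − 31 = 54 > 52 [met]
  The applicant does not carry Stage II.1.
The authority prevails on this issue.
— Issue III —
At Stage III.1 the applicant must meet clear and convincing evidence (weight is at least 69): on (h) the weight is 95 less the opposing 21 gives net 74, ≥ 69, so (h) meets the standard; on (i) the weight is 69, which does reach 69, so (i) meets the standard.
  Stage III.1 carried; the burden shifts to the authority.
At Stage III.2 the authority must meet clear and convincing evidence (weight is at least 69): on (j) the weight is 83 less the opposing 11 gives net 72, which does reach 69, so (j) meets the standard; on (k) the weight is 69, which does reach 69, so (k) meets the standard.
  All elements met. The burden passes to the applicant.
At Stage III.3 the applicant must meet the preponderance of the evidence (weight is at least 50): on (l) the weight is 77 less the opposing 29 gives net 48, which does not reach 50, so (l) does not meet the standard.
  Not every element is met, so the applicant fails to carry Stage III.3.
So the authority prevails on this issue.
Per-issue: Issue I → authority; Issue II → authority; Issue III → authority. The applicant must prevail on at least one issue; overall, the authority prevails.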